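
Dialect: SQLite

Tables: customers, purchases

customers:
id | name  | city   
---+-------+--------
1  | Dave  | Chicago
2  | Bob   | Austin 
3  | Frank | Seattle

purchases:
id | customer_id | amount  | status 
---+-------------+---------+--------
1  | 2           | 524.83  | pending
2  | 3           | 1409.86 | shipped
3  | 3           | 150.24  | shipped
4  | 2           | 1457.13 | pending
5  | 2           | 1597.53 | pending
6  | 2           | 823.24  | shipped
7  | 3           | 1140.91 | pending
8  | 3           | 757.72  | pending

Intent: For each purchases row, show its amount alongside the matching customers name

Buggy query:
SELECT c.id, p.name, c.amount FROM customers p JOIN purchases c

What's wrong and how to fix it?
Bug: JOIN with no ON clause produces a cartesian product; every purchases row pairs with every customers row

Fix: Add ON c.customer_id = p.id to the JOIN

Corrected query:
SELECT c.id, p.name, c.amount FROM customers p JOIN purchases c ON c.customer_id = p.id

Result:
id | name  | amount 
---+-------+--------
1  | Bob   | 524.83 
2  | Frank | 1409.86
3  | Frank | 150.24 
4  | Bob   | 1457.13
5  | Bob   | 1597.53
6  | Bob   | 823.24 
7  | Frank | 1140.91
8  | Frank | 757.72 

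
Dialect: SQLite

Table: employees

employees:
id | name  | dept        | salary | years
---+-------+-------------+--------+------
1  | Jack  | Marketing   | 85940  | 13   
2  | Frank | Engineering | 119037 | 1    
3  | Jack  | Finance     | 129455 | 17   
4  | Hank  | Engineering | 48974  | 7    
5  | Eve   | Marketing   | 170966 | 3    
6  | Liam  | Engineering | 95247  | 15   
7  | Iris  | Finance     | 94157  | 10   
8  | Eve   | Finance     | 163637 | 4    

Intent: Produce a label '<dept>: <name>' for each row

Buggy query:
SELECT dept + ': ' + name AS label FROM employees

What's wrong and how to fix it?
Bug: '+' is numeric addition; on text columns SQLite converts them to 0 instead of concatenating

Fix: Replace + with || to concatenate text

Corrected query:
SELECT dept || ': ' || name AS label FROM employees

Result:
label             
------------------
Marketing: Jack   
Engineering: Frank
Finance: Jack     
Engineering: Hank 
Marketing: Eve    
Engineering: Liam 
Finance: Iris     
Finance: Eve      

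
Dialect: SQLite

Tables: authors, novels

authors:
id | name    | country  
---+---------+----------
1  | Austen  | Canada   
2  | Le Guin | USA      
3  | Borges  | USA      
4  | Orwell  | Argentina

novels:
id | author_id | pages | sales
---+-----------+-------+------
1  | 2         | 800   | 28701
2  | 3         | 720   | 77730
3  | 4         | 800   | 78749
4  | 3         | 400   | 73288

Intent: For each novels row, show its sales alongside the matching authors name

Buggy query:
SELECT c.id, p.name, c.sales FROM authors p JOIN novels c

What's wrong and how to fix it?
Bug: JOIN with no ON clause produces a cartesian product; every novels row pairs with every authors row

Fix: Add ON c.author_id = p.id to the JOIN

Corrected query:
SELECT c.id, p.name, c.sales FROM authors p JOIN novels c ON c.author_id = p.id

Result:
id | name    | sales
---+---------+------
1  | Le Guin | 28701
2  | Borges  | 77730
3  | Orwell  | 78749
4  | Borges  | 73288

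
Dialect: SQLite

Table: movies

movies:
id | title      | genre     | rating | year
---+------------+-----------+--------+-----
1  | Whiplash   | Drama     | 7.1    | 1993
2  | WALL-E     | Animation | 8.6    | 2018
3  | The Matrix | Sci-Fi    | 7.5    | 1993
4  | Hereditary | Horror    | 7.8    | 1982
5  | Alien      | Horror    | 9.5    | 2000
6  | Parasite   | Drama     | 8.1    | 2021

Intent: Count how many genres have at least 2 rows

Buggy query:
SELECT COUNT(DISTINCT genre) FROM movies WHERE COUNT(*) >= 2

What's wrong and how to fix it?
Bug: COUNT(*) cannot appear in WHERE; the per-group count doesn't exist yet

Fix: Group first with HAVING COUNT(*) >= 2, then COUNT the resulting groups

Corrected query:
SELECT COUNT(*) FROM (SELECT genre FROM movies GROUP BY genre HAVING COUNT(*) >= 2)

Result:
COUNT(*)
--------
2       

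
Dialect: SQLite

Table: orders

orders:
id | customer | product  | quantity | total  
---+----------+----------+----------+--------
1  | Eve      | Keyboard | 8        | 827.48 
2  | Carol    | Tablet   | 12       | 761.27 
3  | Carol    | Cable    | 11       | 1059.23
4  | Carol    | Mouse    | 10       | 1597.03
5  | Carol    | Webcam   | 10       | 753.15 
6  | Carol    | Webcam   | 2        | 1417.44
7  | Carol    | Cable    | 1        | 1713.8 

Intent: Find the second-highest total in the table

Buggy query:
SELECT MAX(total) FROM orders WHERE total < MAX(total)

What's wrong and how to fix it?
Bug: MAX(total) on the right of the comparison is an aggregate-in-WHERE error

Fix: Compute the overall MAX in a subquery, then take MAX of rows below it

Corrected query:
SELECT MAX(total) FROM orders WHERE total < (SELECT MAX(total) FROM orders)

Result:
MAX(total)
----------
1597.03   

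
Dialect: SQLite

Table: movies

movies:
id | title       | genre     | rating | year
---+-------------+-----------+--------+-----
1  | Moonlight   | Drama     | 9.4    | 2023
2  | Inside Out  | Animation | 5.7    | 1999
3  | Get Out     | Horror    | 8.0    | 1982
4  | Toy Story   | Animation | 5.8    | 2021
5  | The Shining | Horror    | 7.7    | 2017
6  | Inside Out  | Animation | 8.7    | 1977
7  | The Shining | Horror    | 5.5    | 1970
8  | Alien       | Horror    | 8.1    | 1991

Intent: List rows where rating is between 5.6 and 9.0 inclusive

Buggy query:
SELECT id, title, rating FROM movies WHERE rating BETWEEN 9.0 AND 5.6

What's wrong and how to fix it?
Bug: The bounds are reversed; BETWEEN a AND b requires a <= b to match anything

Fix: Swap the bounds so the smaller value comes first

Corrected query:
SELECT id, title, rating FROM movies WHERE rating BETWEEN 5.6 AND 9.0

Result:
id | title       | rating
---+-------------+-------
2  | Inside Out  | 5.7   
3  | Get Out     | 8     
4  | Toy Story   | 5.8   
5  | The Shining | 7.7   
6  | Inside Out  | 8.7   
8  | Alien       | 8.1   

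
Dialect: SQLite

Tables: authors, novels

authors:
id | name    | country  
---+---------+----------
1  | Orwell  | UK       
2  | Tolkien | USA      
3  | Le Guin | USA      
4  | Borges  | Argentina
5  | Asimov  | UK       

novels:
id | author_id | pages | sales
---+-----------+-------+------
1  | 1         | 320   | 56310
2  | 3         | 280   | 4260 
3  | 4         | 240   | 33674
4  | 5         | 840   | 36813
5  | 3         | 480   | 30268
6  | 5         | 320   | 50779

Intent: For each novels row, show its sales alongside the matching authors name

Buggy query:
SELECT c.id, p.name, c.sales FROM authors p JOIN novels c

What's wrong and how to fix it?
Bug: Missing join condition: each novels row is matched to all authors rows instead of just its own

Fix: Add ON c.author_id = p.id to the JOIN

Corrected query:
SELECT c.id, p.name, c.sales FROM authors p JOIN novels c ON c.author_id = p.id

Result:
id | name    | sales
---+---------+------
1  | Orwell  | 56310
2  | Le Guin | 4260 
3  | Borges  | 33674
4  | Asimov  | 36813
5  | Le Guin | 30268
6  | Asimov  | 50779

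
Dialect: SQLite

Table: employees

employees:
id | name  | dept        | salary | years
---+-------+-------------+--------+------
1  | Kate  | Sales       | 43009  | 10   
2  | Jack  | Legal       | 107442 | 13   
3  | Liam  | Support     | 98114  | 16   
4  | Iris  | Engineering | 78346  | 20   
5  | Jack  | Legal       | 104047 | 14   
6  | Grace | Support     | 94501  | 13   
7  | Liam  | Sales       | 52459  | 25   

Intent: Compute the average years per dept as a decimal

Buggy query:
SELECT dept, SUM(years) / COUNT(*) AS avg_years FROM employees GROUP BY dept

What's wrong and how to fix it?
Bug: Both operands are integers, so '/' performs integer division and truncates

Fix: Multiply by 1.0 (or CAST to REAL) to force floating-point division

Corrected query:
SELECT dept, SUM(years) * 1.0 / COUNT(*) AS avg_years FROM employees GROUP BY dept

Result:
dept        | avg_years
------------+----------
Engineering | 20       
Legal       | 13.5     
Sales       | 17.5     
Support     | 14.5     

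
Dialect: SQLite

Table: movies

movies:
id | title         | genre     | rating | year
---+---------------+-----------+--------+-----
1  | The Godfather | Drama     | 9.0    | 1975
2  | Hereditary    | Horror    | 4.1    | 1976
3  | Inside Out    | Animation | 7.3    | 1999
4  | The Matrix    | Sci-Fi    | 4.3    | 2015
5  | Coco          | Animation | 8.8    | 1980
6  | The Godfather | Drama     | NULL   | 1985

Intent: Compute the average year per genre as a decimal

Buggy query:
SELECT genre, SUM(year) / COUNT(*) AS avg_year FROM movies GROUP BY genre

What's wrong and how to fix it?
Bug: Both operands are integers, so '/' performs integer division and truncates

Fix: Multiply by 1.0 (or CAST to REAL) to force floating-point division

Corrected query:
SELECT genre, SUM(year) * 1.0 / COUNT(*) AS avg_year FROM movies GROUP BY genre

Result:
genre     | avg_year
----------+---------
Animation | 1989.5  
Drama     | 1980    
Horror    | 1976    
Sci-Fi    | 2015    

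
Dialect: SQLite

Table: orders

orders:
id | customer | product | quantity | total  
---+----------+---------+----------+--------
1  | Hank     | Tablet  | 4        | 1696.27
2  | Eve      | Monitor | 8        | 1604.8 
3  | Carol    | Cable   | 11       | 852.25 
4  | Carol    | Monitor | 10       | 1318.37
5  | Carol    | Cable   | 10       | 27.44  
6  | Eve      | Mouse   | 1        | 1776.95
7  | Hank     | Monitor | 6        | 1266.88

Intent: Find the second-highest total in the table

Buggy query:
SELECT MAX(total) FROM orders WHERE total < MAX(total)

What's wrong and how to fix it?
Bug: MAX(total) on the right of the comparison is an aggregate-in-WHERE error

Fix: Compute the overall MAX in a subquery, then take MAX of rows below it

Corrected query:
SELECT MAX(total) FROM orders WHERE total < (SELECT MAX(total) FROM orders)

Result:
MAX(total)
----------
1696.27   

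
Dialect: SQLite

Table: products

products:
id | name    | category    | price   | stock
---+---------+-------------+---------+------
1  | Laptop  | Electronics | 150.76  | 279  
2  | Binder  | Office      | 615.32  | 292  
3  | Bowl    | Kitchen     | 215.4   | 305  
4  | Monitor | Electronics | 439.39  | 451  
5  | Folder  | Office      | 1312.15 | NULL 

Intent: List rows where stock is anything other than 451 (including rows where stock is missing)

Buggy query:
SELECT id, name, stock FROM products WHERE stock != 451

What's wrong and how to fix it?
Bug: Inequality against NULL is unknown, not true; rows with NULL are dropped

Fix: Handle NULL separately with IS NULL alongside the inequality

Corrected query:
SELECT id, name, stock FROM products WHERE stock != 451 OR stock IS NULL

Result:
id | name   | stock
---+--------+------
1  | Laptop | 279  
2  | Binder | 292  
3  | Bowl   | 305  
5  | Folder | NULL 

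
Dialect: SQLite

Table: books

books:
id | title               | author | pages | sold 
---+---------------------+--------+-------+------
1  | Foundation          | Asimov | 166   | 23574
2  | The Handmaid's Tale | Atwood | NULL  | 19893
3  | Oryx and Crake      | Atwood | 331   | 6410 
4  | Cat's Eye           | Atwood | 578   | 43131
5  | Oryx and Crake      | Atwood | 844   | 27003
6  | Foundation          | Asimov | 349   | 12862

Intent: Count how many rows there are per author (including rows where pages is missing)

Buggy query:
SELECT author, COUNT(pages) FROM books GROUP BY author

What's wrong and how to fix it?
Bug: COUNT(pages) skips NULLs, so groups with missing pages are undercounted

Fix: Replace COUNT(pages) with COUNT(*)

Corrected query:
SELECT author, COUNT(*) FROM books GROUP BY author

Result:
author | COUNT(*)
-------+---------
Asimov | 2       
Atwood | 4       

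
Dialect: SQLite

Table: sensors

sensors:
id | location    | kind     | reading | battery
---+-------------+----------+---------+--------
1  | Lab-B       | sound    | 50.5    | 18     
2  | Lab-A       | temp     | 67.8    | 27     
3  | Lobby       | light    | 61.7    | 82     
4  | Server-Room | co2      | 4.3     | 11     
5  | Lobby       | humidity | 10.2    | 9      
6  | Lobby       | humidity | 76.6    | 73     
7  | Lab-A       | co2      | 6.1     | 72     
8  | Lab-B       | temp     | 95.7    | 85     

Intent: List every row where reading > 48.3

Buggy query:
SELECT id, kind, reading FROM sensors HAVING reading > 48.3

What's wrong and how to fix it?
Bug: HAVING filters the output of aggregation, but this query has no GROUP BY and no aggregate functions, so SQLite rejects it (HAVING clause on a non-aggregate query); the condition here is per row

Fix: Use WHERE for row-level filtering

Corrected query:
SELECT id, kind, reading FROM sensors WHERE reading > 48.3

Result:
id | kind     | reading
---+----------+--------
1  | sound    | 50.5   
2  | temp     | 67.8   
3  | light    | 61.7   
6  | humidity | 76.6   
8  | temp     | 95.7   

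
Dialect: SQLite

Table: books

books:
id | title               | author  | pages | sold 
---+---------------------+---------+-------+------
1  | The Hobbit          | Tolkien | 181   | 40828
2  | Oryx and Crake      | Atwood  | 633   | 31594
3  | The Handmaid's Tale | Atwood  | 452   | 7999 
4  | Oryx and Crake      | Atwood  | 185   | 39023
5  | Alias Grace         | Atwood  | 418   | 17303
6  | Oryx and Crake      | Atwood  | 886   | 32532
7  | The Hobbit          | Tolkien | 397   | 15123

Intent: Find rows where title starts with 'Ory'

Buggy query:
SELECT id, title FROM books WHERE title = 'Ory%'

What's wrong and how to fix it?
Bug: '=' compares the literal string including the % character; pattern matching needs LIKE

Fix: Replace '=' with LIKE so 'Ory%' is treated as a pattern

Corrected query:
SELECT id, title FROM books WHERE title LIKE 'Ory%'

Result:
id | title         
---+---------------
2  | Oryx and Crake
4  | Oryx and Crake
6  | Oryx and Crake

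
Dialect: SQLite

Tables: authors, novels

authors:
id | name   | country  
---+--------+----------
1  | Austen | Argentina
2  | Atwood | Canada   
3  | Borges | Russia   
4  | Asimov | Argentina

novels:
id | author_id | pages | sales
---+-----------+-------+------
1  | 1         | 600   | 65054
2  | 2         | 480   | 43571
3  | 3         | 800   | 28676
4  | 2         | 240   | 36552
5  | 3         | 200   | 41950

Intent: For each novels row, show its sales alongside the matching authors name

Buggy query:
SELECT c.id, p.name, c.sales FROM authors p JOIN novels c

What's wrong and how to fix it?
Bug: JOIN with no ON clause produces a cartesian product; every novels row pairs with every authors row

Fix: Specify the join condition linking the foreign key to the parent id

Corrected query:
SELECT c.id, p.name, c.sales FROM authors p JOIN novels c ON c.author_id = p.id

Result:
id | name   | sales
---+--------+------
1  | Austen | 65054
2  | Atwood | 43571
3  | Borges | 28676
4  | Atwood | 36552
5  | Borges | 41950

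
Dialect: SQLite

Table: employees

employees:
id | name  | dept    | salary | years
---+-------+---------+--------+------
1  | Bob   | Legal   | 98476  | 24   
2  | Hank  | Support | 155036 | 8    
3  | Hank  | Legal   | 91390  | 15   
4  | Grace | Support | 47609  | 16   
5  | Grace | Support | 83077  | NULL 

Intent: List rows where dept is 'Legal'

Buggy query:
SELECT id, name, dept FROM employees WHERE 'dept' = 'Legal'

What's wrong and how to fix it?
Bug: Single quotes denote string literals in SQL; the column name is being compared as a constant string

Fix: Remove the quotes around the column name (or use double quotes for an identifier)

Corrected query:
SELECT id, name, dept FROM employees WHERE dept = 'Legal'

Result:
id | name | dept 
---+------+------
1  | Bob  | Legal
3  | Hank | Legal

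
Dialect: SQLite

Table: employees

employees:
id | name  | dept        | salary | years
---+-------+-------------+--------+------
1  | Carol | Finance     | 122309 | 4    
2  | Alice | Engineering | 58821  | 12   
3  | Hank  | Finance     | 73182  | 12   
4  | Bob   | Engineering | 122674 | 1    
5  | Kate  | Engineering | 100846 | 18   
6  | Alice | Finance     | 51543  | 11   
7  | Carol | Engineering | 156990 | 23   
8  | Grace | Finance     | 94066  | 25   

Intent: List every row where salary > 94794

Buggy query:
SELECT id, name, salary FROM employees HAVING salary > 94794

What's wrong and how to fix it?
Bug: HAVING filters the output of aggregation, but this query has no GROUP BY and no aggregate functions, so SQLite rejects it (HAVING clause on a non-aggregate query); the condition here is per row

Fix: Use WHERE for row-level filtering

Corrected query:
SELECT id, name, salary FROM employees WHERE salary > 94794

Result:
id | name  | salary
---+-------+-------
1  | Carol | 122309
4  | Bob   | 122674
5  | Kate  | 100846
7  | Carol | 156990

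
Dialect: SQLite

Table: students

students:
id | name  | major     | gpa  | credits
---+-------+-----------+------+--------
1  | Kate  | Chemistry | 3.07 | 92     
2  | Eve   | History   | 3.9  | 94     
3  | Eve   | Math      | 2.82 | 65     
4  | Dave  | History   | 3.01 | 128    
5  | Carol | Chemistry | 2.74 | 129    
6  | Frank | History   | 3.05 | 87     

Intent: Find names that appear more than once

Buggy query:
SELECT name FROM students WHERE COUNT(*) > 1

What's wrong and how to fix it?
Bug: COUNT(*) is an aggregate and cannot be used in WHERE

Fix: Group first, then use HAVING for the count condition

Corrected query:
SELECT name FROM students GROUP BY name HAVING COUNT(*) > 1

Result:
name
----
Eve 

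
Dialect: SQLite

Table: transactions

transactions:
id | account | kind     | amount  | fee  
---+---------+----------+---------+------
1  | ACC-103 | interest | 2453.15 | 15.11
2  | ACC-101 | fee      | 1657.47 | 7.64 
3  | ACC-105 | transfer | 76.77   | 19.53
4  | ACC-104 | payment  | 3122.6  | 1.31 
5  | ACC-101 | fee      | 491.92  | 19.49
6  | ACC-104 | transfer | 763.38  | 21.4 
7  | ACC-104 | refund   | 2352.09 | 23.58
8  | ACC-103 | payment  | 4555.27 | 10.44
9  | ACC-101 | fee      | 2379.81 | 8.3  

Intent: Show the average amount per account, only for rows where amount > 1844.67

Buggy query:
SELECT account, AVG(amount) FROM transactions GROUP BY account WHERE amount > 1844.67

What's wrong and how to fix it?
Bug: Row-level WHERE must come before GROUP BY in the clause order

Fix: Place WHERE between FROM and GROUP BY

Corrected query:
SELECT account, AVG(amount) FROM transactions WHERE amount > 1844.67 GROUP BY account

Result:
account | AVG(amount)
--------+------------
ACC-101 | 2379.81    
ACC-103 | 3504.21    
ACC-104 | 2737.345   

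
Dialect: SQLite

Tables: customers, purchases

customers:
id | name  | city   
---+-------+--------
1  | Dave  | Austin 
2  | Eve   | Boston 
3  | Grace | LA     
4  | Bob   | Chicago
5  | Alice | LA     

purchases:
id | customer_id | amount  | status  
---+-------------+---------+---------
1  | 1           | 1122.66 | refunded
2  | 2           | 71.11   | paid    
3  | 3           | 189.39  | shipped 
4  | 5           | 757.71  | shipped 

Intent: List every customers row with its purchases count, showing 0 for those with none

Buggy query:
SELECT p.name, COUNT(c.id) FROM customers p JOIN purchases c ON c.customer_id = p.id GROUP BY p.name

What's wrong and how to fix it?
Bug: An inner join excludes parents with zero children

Fix: Switch to LEFT JOIN to retain unmatched parent rows

Corrected query:
SELECT p.name, COUNT(c.id) FROM customers p LEFT JOIN purchases c ON c.customer_id = p.id GROUP BY p.name

Result:
name  | COUNT(c.id)
------+------------
Alice | 1          
Bob   | 0          
Dave  | 1          
Eve   | 1          
Grace | 1          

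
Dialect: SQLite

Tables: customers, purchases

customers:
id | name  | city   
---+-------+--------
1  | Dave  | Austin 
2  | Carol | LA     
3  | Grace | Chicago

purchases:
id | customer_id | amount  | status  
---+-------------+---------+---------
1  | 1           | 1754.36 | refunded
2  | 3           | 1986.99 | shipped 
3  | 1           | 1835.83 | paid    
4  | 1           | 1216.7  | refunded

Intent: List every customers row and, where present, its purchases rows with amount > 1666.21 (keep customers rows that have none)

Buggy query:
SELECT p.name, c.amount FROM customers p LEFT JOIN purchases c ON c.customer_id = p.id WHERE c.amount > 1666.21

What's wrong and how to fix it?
Bug: A WHERE condition on the right-hand table after LEFT JOIN drops unmatched parents

Fix: Put 'c.amount > 1666.21' in the JOIN's ON clause instead of WHERE

Corrected query:
SELECT p.name, c.amount FROM customers p LEFT JOIN purchases c ON c.customer_id = p.id AND c.amount > 1666.21

Result:
name  | amount 
------+--------
Dave  | 1754.36
Dave  | 1835.83
Carol | NULL   
Grace | 1986.99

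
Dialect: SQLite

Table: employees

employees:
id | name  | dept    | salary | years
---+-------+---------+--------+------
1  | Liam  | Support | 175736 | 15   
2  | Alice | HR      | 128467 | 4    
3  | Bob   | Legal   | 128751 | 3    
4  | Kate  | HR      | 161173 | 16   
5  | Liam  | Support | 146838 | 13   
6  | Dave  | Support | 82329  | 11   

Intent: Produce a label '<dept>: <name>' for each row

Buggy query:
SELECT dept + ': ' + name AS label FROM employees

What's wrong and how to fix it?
Bug: '+' is numeric addition; on text columns SQLite converts them to 0 instead of concatenating

Fix: Use the || operator for string concatenation

Corrected query:
SELECT dept || ': ' || name AS label FROM employees

Result:
label        
-------------
Support: Liam
HR: Alice    
Legal: Bob   
HR: Kate     
Support: Liam
Support: Dave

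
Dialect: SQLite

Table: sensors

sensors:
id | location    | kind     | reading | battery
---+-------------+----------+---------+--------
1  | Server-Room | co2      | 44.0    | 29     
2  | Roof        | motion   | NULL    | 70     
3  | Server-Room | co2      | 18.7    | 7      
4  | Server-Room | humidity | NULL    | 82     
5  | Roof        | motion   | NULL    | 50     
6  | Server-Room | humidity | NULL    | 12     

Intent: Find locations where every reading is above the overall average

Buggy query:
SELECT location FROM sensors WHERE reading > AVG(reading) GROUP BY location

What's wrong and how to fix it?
Bug: AVG() is an aggregate; it can't sit directly in WHERE

Fix: Use a subquery for AVG and a HAVING MIN(...) filter so the condition holds for every row in the group

Corrected query:
SELECT location FROM sensors GROUP BY location HAVING MIN(reading) > (SELECT AVG(reading) FROM sensors)

Result:
(no rows)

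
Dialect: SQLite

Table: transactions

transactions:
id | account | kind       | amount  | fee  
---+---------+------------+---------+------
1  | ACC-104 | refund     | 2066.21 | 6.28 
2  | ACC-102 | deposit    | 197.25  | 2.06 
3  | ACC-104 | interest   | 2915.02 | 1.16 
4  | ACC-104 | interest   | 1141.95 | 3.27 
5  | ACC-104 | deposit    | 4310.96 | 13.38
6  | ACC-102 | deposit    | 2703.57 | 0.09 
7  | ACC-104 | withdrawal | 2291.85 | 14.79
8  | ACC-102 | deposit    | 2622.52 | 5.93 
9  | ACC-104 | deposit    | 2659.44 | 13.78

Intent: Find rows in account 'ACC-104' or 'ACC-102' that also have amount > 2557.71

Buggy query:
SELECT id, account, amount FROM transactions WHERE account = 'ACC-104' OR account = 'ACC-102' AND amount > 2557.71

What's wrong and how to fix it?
Bug: Without parentheses, AND is evaluated before OR, so the amount filter only applies to the 'ACC-102' branch

Fix: Group the OR with parentheses (or use IN), then AND the threshold

Corrected query:
SELECT id, account, amount FROM transactions WHERE (account = 'ACC-104' OR account = 'ACC-102') AND amount > 2557.71

Result:
id | account | amount 
---+---------+--------
3  | ACC-104 | 2915.02
5  | ACC-104 | 4310.96
6  | ACC-102 | 2703.57
8  | ACC-102 | 2622.52
9  | ACC-104 | 2659.44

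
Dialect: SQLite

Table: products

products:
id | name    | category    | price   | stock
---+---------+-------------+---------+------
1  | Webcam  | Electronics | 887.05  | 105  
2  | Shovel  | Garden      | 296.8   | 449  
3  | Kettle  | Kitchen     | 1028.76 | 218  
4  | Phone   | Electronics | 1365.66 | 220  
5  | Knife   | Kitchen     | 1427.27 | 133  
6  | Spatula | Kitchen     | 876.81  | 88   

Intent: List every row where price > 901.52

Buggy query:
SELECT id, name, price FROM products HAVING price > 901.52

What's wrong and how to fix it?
Bug: This is a non-aggregate query (no GROUP BY, no aggregates), so in SQLite the HAVING clause is invalid here; a row-level condition belongs in WHERE

Fix: Replace HAVING with WHERE since the condition applies to individual rows

Corrected query:
SELECT id, name, price FROM products WHERE price > 901.52

Result:
id | name   | price  
---+--------+--------
3  | Kettle | 1028.76
4  | Phone  | 1365.66
5  | Knife  | 1427.27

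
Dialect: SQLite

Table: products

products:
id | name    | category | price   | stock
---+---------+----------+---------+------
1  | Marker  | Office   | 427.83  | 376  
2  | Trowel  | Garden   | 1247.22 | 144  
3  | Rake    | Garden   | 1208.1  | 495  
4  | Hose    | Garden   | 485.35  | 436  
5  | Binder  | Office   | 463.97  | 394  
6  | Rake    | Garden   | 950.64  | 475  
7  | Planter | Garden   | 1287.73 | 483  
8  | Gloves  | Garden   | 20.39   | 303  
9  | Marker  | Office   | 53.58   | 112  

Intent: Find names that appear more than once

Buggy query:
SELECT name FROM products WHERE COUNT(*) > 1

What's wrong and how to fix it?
Bug: COUNT(*) is an aggregate and cannot be used in WHERE

Fix: GROUP BY name, then filter groups with HAVING COUNT(*) > 1

Corrected query:
SELECT name FROM products GROUP BY name HAVING COUNT(*) > 1

Result:
name  
------
Marker
Rake  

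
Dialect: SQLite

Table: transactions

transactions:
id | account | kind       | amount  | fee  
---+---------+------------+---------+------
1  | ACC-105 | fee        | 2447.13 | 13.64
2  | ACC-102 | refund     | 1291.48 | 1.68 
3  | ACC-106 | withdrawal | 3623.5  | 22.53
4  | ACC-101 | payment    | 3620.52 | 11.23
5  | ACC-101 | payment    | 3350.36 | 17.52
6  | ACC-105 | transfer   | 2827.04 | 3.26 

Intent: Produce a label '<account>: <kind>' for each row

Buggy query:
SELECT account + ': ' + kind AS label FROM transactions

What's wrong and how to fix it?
Bug: '+' is numeric addition; on text columns SQLite converts them to 0 instead of concatenating

Fix: Use the || operator for string concatenation

Corrected query:
SELECT account || ': ' || kind AS label FROM transactions

Result:
label              
-------------------
ACC-105: fee       
ACC-102: refund    
ACC-106: withdrawal
ACC-101: payment   
ACC-101: payment   
ACC-105: transfer  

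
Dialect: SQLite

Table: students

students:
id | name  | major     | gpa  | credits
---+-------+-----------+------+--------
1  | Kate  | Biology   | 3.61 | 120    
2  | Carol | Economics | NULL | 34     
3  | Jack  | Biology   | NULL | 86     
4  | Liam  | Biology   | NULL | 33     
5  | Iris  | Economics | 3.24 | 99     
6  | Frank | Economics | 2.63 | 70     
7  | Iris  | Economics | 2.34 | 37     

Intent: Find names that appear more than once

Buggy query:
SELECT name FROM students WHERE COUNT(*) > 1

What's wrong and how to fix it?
Bug: COUNT(*) is an aggregate and cannot be used in WHERE

Fix: Group first, then use HAVING for the count condition

Corrected query:
SELECT name FROM students GROUP BY name HAVING COUNT(*) > 1

Result:
name
----
Iris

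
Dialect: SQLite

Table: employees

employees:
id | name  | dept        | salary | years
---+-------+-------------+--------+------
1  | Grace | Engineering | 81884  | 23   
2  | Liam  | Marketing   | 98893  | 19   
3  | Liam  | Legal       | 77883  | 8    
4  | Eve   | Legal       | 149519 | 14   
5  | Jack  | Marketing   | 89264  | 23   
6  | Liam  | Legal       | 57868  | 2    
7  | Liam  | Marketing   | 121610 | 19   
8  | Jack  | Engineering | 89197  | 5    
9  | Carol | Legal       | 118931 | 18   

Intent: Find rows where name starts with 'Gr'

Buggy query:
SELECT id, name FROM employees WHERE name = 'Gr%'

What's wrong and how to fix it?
Bug: '=' compares the literal string including the % character; pattern matching needs LIKE

Fix: Use LIKE for wildcard pattern matching

Corrected query:
SELECT id, name FROM employees WHERE name LIKE 'Gr%'

Result:
id | name 
---+------
1  | Grace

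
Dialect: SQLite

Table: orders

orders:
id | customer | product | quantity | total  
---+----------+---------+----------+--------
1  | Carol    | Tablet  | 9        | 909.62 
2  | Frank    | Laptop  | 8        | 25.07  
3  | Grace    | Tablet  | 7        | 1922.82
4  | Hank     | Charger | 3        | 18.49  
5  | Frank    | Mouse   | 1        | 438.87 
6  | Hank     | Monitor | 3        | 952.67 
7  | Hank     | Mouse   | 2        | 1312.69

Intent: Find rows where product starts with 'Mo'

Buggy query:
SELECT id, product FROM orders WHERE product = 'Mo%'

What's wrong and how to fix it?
Bug: '=' compares the literal string including the % character; pattern matching needs LIKE

Fix: Use LIKE for wildcard pattern matching

Corrected query:
SELECT id, product FROM orders WHERE product LIKE 'Mo%'

Result:
id | product
---+--------
5  | Mouse  
6  | Monitor
7  | Mouse  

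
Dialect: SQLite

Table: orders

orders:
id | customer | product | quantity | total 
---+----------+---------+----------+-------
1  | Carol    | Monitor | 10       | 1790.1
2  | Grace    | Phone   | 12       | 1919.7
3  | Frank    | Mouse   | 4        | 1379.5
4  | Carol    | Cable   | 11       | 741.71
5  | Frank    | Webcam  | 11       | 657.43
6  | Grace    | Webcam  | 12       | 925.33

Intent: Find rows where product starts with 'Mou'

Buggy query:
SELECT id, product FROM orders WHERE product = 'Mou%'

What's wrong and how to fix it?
Bug: Wildcards only work with LIKE; '=' treats '%' as a literal character

Fix: Replace '=' with LIKE so 'Mou%' is treated as a pattern

Corrected query:
SELECT id, product FROM orders WHERE product LIKE 'Mou%'

Result:
id | product
---+--------
3  | Mouse  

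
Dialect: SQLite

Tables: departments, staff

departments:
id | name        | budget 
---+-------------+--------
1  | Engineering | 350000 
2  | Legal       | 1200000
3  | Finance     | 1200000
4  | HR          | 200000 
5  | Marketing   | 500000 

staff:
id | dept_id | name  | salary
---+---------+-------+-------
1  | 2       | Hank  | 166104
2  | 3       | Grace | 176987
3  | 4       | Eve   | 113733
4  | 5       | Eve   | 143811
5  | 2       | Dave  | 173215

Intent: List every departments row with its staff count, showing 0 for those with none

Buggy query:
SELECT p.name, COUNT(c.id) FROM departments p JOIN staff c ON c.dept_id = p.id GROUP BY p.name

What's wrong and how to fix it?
Bug: An inner join excludes parents with zero children

Fix: Use LEFT JOIN so parents without children still appear (COUNT(c.id) gives 0)

Corrected query:
SELECT p.name, COUNT(c.id) FROM departments p LEFT JOIN staff c ON c.dept_id = p.id GROUP BY p.name

Result:
name        | COUNT(c.id)
------------+------------
Engineering | 0          
Finance     | 1          
HR          | 1          
Legal       | 2          
Marketing   | 1          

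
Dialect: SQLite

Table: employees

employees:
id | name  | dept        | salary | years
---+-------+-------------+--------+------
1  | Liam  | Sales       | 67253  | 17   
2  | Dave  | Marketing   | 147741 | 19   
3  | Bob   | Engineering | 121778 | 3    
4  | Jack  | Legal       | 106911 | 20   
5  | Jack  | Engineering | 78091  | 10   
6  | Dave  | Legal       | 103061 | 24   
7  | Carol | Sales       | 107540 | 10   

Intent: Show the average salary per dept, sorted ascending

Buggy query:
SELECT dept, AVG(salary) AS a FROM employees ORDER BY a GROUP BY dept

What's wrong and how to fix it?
Bug: GROUP BY must precede ORDER BY

Fix: Reorder: SELECT … FROM … GROUP BY … ORDER BY …

Corrected query:
SELECT dept, AVG(salary) AS a FROM employees GROUP BY dept ORDER BY a

Result:
dept        | a      
------------+--------
Sales       | 87396.5
Engineering | 99934.5
Legal       | 104986 
Marketing   | 147741 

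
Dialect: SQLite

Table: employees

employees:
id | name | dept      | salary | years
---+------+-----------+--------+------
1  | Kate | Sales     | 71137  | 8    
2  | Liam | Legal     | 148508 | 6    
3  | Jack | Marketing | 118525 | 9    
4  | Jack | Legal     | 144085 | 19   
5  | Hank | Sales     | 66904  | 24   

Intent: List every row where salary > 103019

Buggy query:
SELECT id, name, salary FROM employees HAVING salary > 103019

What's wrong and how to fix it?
Bug: HAVING filters the output of aggregation, but this query has no GROUP BY and no aggregate functions, so SQLite rejects it (HAVING clause on a non-aggregate query); the condition here is per row

Fix: Replace HAVING with WHERE since the condition applies to individual rows

Corrected query:
SELECT id, name, salary FROM employees WHERE salary > 103019

Result:
id | name | salary
---+------+-------
2  | Liam | 148508
3  | Jack | 118525
4  | Jack | 144085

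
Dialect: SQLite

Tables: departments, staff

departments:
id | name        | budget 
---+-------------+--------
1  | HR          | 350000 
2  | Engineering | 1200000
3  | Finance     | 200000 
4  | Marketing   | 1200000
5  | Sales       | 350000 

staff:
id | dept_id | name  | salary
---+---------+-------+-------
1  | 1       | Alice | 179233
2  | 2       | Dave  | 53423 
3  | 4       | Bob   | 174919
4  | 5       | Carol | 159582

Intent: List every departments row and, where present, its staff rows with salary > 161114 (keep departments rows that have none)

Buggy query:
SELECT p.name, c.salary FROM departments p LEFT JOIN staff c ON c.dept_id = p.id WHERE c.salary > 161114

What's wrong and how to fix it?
Bug: Filtering c.salary in WHERE discards the NULL rows produced by LEFT JOIN, turning it into an inner join

Fix: Put 'c.salary > 161114' in the JOIN's ON clause instead of WHERE

Corrected query:
SELECT p.name, c.salary FROM departments p LEFT JOIN staff c ON c.dept_id = p.id AND c.salary > 161114

Result:
name        | salary
------------+-------
HR          | 179233
Engineering | NULL  
Finance     | NULL  
Marketing   | 174919
Sales       | NULL  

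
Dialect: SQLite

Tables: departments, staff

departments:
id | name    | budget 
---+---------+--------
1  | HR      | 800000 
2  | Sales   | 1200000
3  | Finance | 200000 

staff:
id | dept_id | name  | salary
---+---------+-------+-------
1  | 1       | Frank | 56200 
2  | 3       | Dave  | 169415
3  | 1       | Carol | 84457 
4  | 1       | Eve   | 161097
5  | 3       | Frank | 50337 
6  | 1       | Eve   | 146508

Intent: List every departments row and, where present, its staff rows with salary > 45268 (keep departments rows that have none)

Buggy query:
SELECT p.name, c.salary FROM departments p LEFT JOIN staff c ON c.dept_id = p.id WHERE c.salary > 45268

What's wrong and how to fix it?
Bug: A WHERE condition on the right-hand table after LEFT JOIN drops unmatched parents

Fix: Move the right-table condition into the ON clause so unmatched parents are kept

Corrected query:
SELECT p.name, c.salary FROM departments p LEFT JOIN staff c ON c.dept_id = p.id AND c.salary > 45268

Result:
name    | salary
--------+-------
HR      | 56200 
HR      | 84457 
HR      | 146508
HR      | 161097
Sales   | NULL  
Finance | 50337 
Finance | 169415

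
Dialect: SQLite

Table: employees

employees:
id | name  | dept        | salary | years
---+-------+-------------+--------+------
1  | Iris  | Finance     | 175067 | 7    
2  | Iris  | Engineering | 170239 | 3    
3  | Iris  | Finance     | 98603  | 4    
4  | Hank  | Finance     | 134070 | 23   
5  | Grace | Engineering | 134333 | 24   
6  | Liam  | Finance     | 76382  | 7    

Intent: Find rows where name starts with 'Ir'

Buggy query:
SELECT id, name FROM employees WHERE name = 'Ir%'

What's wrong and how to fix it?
Bug: Wildcards only work with LIKE; '=' treats '%' as a literal character

Fix: Use LIKE for wildcard pattern matching

Corrected query:
SELECT id, name FROM employees WHERE name LIKE 'Ir%'

Result:
id | name
---+-----
1  | Iris
2  | Iris
3  | Iris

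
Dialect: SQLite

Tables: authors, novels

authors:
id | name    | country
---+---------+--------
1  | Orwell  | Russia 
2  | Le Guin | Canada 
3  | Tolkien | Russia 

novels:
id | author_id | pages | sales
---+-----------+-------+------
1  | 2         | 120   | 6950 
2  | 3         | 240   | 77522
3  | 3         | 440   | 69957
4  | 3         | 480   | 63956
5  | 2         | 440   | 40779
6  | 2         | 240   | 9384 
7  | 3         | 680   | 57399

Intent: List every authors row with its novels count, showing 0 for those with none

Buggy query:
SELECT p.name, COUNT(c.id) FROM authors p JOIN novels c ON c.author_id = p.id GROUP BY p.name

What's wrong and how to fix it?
Bug: INNER JOIN drops authors rows that have no matching novels rows

Fix: Switch to LEFT JOIN to retain unmatched parent rows

Corrected query:
SELECT p.name, COUNT(c.id) FROM authors p LEFT JOIN novels c ON c.author_id = p.id GROUP BY p.name

Result:
name    | COUNT(c.id)
--------+------------
Le Guin | 3          
Orwell  | 0          
Tolkien | 4          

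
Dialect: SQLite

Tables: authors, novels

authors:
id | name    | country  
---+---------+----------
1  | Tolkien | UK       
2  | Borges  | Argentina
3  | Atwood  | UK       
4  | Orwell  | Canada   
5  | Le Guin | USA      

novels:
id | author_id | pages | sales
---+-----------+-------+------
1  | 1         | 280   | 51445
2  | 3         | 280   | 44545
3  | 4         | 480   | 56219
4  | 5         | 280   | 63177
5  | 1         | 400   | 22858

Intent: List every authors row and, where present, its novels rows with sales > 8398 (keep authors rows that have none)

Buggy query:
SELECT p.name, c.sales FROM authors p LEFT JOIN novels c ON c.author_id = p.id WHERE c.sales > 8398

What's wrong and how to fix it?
Bug: Filtering c.sales in WHERE discards the NULL rows produced by LEFT JOIN, turning it into an inner join

Fix: Put 'c.sales > 8398' in the JOIN's ON clause instead of WHERE

Corrected query:
SELECT p.name, c.sales FROM authors p LEFT JOIN novels c ON c.author_id = p.id AND c.sales > 8398

Result:
name    | sales
--------+------
Tolkien | 22858
Tolkien | 51445
Borges  | NULL 
Atwood  | 44545
Orwell  | 56219
Le Guin | 63177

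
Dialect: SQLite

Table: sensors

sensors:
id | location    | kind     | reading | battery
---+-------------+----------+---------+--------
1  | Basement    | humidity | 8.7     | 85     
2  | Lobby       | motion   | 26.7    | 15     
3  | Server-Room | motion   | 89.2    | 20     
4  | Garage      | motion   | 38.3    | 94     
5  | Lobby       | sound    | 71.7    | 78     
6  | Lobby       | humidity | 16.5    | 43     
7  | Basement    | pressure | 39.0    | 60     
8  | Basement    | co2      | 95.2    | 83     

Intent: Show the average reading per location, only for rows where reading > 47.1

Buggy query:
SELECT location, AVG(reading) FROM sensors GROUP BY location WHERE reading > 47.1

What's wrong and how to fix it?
Bug: WHERE cannot follow GROUP BY

Fix: Move the WHERE clause before GROUP BY

Corrected query:
SELECT location, AVG(reading) FROM sensors WHERE reading > 47.1 GROUP BY location

Result:
location    | AVG(reading)
------------+-------------
Basement    | 95.2        
Lobby       | 71.7        
Server-Room | 89.2        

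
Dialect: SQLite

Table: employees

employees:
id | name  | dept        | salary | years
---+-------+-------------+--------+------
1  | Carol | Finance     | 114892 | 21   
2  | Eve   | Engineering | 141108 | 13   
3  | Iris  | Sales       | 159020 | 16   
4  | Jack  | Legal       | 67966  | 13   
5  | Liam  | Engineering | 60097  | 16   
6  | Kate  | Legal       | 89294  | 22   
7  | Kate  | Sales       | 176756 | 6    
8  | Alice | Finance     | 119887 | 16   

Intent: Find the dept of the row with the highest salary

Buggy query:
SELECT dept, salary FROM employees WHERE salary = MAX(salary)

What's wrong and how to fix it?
Bug: MAX(salary) is an aggregate and cannot be used directly in WHERE

Fix: Wrap MAX in a scalar subquery so WHERE compares against a single value

Corrected query:
SELECT dept, salary FROM employees WHERE salary = (SELECT MAX(salary) FROM employees)

Result:
dept  | salary
------+-------
Sales | 176756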